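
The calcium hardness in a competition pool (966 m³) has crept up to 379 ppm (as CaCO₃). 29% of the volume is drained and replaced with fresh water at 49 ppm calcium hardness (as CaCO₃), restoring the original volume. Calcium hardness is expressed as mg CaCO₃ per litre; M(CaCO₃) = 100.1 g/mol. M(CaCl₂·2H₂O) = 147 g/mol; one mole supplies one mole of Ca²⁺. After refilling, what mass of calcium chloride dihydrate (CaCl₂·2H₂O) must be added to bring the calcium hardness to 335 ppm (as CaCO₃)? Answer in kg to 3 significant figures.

Volume: 966 m³ = 966,000 L.
After draining 29% and refilling: 379 × 0.71 + 49 × 0.29 = 283.3 ppm.
Deficit to target: 335 − 283.3 = 51.7 mg/L.
As CaCO₃: 51.7 mg/L × 966,000 L = 49,940 g; ÷ 100.1 = 498.9 mol Ca²⁺.
Mass: 498.9 × 147 = 73,340 g.

73.3 kg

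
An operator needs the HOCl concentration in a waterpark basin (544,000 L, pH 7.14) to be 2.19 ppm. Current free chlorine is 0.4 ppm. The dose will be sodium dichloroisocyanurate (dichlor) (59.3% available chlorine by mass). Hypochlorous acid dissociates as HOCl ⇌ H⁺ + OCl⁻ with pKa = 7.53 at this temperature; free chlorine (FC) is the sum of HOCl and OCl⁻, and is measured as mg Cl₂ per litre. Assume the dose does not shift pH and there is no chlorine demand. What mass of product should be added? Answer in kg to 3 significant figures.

[OCl⁻]/[HOCl] = 10^(pH − pKa) = 10^(7.14 − 7.53) = 0.4074; fraction as HOCl = 1/(1 + 0.4074) = 0.7105.
Free chlorine required for 2.19 ppm HOCl: 2.19 / 0.7105 = 3.082 ppm.
FC to add: 3.082 − 0.4 = 2.682 mg/L as Cl₂.
Cl₂ equivalent: 2.682 mg/L × 544,000 L = 1459 g.
Product at 59.3% available Cl: 1459 / 0.593 = 2461 g.

2.46 kg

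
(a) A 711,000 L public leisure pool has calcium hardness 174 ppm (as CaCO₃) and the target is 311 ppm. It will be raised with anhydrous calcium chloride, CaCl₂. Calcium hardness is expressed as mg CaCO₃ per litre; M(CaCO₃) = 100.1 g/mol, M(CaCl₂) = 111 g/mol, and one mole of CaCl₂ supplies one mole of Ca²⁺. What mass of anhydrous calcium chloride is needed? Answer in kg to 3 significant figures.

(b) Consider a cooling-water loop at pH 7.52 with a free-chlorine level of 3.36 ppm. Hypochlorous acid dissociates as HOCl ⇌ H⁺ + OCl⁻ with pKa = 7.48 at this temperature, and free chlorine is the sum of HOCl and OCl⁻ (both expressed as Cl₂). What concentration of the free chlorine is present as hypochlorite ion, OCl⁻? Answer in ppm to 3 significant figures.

(a) Hardness to add: (311 − 174) = 137 mg/L as CaCO₃ × 711,000 L = 97,410 g as CaCO₃.
(a) Moles of Ca²⁺ (1 mol Ca²⁺ ≡ 1 mol CaCO₃): 97,410 / 100.1 g/mol = 973.1 mol.
(a) Mass of CaCl₂: 973.1 × 111 = 108,000 g.

(b) [OCl⁻]/[HOCl] = 10^(pH − pKa) = 10^(7.52 − 7.48) = 10^0.04 = 1.096.
(b) Fraction as HOCl = 1 / (1 + 1.096) = 0.477.
(b) OCl⁻ = (1 − 0.477) × 3.36 ppm = 1.757 ppm.

(a) 108 kg; (b) 1.76 ppm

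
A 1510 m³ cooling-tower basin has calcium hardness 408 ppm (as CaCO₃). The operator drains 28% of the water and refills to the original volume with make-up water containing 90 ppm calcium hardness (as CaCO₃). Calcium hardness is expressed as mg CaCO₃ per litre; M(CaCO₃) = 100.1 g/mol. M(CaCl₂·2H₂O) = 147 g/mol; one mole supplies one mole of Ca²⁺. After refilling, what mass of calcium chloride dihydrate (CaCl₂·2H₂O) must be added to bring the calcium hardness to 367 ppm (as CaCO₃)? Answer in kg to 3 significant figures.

107 kg

Volume: 1510 m³ = 1,510,000 L.
After draining 28% and refilling: 408 × 0.72 + 90 × 0.28 = 318.96 ppm.
Deficit to target: 367 − 318.96 = 48.04 mg/L.
As CaCO₃: 48.04 mg/L × 1,510,000 L = 72,540 g; ÷ 100.1 = 724.7 mol Ca²⁺.
Mass: 724.7 × 147 = 106,500 g.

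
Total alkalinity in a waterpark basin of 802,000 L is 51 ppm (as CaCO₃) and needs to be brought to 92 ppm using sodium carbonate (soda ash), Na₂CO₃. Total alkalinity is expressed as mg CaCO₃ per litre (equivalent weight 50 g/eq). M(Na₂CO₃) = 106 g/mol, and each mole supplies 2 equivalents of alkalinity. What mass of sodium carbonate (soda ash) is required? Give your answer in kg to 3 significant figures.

Alkalinity to add: (92 − 51) = 41 mg/L as CaCO₃ × 802,000 L = 32,880 g as CaCO₃.
Equivalents: 32,880 g ÷ 50 g/eq = 657.6 eq.
Each mole of Na₂CO₃ supplies 2 eq, so 657.6 / 2 = 328.8 mol.
Mass: 328.8 mol × 106 g/mol = 34,850 g.

34.9 kg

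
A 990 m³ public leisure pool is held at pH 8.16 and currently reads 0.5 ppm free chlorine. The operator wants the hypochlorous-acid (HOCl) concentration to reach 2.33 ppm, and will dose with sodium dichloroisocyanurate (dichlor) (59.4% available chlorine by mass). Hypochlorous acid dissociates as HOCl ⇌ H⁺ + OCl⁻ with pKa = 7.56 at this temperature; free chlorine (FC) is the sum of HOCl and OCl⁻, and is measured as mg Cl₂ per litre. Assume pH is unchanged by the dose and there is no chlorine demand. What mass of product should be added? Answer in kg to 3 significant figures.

18.5 kg

Volume: 990 m³ = 990,000 L.
[OCl⁻]/[HOCl] = 10^(pH − pKa) = 10^(8.16 − 7.56) = 3.981; fraction as HOCl = 1/(1 + 3.981) = 0.2008.
Free chlorine required for 2.33 ppm HOCl: 2.33 / 0.2008 = 11.61 ppm.
FC to add: 11.61 − 0.5 = 11.11 mg/L as Cl₂.
Cl₂ equivalent: 11.11 mg/L × 990,000 L = 10,990 g.
Product at 59.4% available Cl: 10,990 / 0.594 = 18,510 g.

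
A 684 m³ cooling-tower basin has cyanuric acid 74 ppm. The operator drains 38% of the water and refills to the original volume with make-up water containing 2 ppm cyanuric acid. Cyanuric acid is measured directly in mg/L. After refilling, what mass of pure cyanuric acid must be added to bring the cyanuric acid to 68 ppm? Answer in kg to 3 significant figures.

14.6 kg

Volume: 684 m³ = 684,000 L.
After draining 38% and refilling: 74 × 0.62 + 2 × 0.38 = 46.64 ppm.
Deficit to target: 68 − 46.64 = 21.36 mg/L.
Mass: 21.36 mg/L × 684,000 L = 14,610 g cyanuric acid.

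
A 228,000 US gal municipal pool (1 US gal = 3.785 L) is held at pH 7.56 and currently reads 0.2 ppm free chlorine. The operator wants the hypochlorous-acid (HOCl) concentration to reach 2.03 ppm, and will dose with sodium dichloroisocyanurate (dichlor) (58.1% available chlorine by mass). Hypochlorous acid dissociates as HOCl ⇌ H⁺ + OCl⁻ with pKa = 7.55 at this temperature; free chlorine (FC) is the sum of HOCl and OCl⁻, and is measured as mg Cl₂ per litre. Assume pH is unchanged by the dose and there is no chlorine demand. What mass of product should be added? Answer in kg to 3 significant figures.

Volume: 228,000 US gal × 3.785 L/gal = 862,980 L.
[OCl⁻]/[HOCl] = 10^(pH − pKa) = 10^(7.56 − 7.55) = 1.023; fraction as HOCl = 1/(1 + 1.023) = 0.4942.
Free chlorine required for 2.03 ppm HOCl: 2.03 / 0.4942 = 4.107 ppm.
FC to add: 4.107 − 0.2 = 3.907 mg/L as Cl₂.
Cl₂ equivalent: 3.907 mg/L × 862,980 L = 3372 g.
Product at 58.1% available Cl: 3372 / 0.581 = 5804 g.

5.80 kg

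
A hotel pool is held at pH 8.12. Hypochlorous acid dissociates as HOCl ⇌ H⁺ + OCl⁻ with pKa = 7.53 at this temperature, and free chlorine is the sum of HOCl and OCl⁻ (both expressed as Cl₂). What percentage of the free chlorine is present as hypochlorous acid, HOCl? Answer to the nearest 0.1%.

[OCl⁻]/[HOCl] = 10^(pH − pKa) = 10^(8.12 − 7.53) = 10^0.59 = 3.89.
Fraction as HOCl = 1 / (1 + 3.89) = 0.2045.

20.4%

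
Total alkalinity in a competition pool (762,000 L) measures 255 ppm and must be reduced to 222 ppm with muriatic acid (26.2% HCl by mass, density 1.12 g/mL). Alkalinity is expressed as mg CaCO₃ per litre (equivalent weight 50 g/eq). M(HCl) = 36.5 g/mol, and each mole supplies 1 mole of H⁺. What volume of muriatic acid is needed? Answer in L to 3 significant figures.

Alkalinity to neutralize: (255 − 222) = 33 mg/L as CaCO₃ × 762,000 L = 25,150 g as CaCO₃.
Equivalents of H⁺ required: 25,150 ÷ 50 g/eq = 502.9 eq = 502.9 mol HCl.
Mass of HCl: 502.9 × 36.5 = 18,360 g.
Mass of 26.2% solution: 18,360 / 0.262 = 70,060 g.
Volume: 70,060 g ÷ 1.12 g/mL = 62,560 mL.

62.6 L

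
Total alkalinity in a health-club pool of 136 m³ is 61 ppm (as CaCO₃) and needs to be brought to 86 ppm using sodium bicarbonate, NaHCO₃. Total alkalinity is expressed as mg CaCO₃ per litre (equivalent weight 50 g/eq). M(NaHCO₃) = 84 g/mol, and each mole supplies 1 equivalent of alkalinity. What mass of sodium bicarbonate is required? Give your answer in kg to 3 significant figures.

5.71 kg

Volume: 136 m³ = 136,000 L.
Alkalinity to add: (86 − 61) = 25 mg/L as CaCO₃ × 136,000 L = 3400 g as CaCO₃.
Equivalents: 3400 g ÷ 50 g/eq = 68 eq.
NaHCO₃ supplies 1 eq per mole → 68 mol.
Mass: 68 mol × 84 g/mol = 5712 g.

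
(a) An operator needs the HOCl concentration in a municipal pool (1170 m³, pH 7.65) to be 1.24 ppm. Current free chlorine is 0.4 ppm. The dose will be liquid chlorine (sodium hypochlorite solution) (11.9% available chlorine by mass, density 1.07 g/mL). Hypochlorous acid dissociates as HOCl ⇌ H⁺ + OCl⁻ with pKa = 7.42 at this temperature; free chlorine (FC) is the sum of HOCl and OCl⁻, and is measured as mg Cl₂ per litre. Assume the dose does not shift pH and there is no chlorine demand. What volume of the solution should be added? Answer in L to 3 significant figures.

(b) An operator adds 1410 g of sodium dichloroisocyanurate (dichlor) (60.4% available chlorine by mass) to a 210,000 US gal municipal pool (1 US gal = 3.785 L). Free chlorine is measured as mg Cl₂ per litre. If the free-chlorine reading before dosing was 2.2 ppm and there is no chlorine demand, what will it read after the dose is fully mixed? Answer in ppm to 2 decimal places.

(a) Volume: 1170 m³ = 1,170,000 L.
(a) [OCl⁻]/[HOCl] = 10^(pH − pKa) = 10^(7.65 − 7.42) = 1.698; fraction as HOCl = 1/(1 + 1.698) = 0.3706.
(a) Free chlorine required for 1.24 ppm HOCl: 1.24 / 0.3706 = 3.346 ppm.
(a) FC to add: 3.346 − 0.4 = 2.946 mg/L as Cl₂.
(a) Cl₂ equivalent: 2.946 mg/L × 1,170,000 L = 3447 g.
(a) Product at 11.9% available Cl: 3447 / 0.119 = 28,960 g.
(a) Volume: 28,960 g ÷ 1.07 g/mL = 27,070 mL.

(b) Volume: 210,000 US gal × 3.785 L/gal = 794,850 L.
(b) Available chlorine delivered: 1410 g × 0.604 = 851.6 g as Cl₂.
(b) Concentration rise: 851.6 g / 794,850 L = 1.071 mg/L = 1.07 ppm.
(b) Final FC: 2.2 + 1.07 = 3.27 ppm.

(a) 27.1 L; (b) 3.27 ppm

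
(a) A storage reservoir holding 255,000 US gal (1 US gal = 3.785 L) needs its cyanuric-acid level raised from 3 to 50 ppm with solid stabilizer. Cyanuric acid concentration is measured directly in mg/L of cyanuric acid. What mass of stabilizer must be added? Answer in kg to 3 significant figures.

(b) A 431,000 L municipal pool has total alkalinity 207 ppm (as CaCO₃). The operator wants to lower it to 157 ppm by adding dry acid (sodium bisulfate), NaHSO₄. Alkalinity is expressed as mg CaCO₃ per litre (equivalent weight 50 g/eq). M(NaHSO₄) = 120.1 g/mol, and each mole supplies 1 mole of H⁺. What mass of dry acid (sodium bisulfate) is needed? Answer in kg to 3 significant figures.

(a) 45.4 kg; (b) 51.8 kg

(a) Volume: 255,000 US gal × 3.785 L/gal = 965,175 L.
(a) CYA to add: (50 − 3) = 47 mg/L × 965,175 L = 45,360 g cyanuric acid.

(b) Alkalinity to neutralize: (207 − 157) = 50 mg/L as CaCO₃ × 431,000 L = 21,550 g as CaCO₃.
(b) Equivalents of H⁺ required: 21,550 ÷ 50 g/eq = 431 eq = 431 mol NaHSO₄.
(b) Mass of NaHSO₄: 431 × 120.1 = 51,760 g.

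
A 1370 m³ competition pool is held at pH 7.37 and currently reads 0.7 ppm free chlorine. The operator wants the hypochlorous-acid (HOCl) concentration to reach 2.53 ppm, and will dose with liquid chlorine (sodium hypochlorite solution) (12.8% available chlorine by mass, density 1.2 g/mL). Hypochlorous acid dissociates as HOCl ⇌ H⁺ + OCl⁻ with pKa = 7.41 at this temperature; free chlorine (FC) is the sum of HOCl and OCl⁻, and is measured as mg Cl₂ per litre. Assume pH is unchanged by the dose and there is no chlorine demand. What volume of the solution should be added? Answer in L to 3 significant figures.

Volume: 1370 m³ = 1,370,000 L.
[OCl⁻]/[HOCl] = 10^(pH − pKa) = 10^(7.37 − 7.41) = 0.912; fraction as HOCl = 1/(1 + 0.912) = 0.523.
Free chlorine required for 2.53 ppm HOCl: 2.53 / 0.523 = 4.837 ppm.
FC to add: 4.837 − 0.7 = 4.137 mg/L as Cl₂.
Cl₂ equivalent: 4.137 mg/L × 1,370,000 L = 5668 g.
Product at 12.8% available Cl: 5668 / 0.128 = 44,280 g.
Volume: 44,280 g ÷ 1.2 g/mL = 36,900 mL.

36.9 L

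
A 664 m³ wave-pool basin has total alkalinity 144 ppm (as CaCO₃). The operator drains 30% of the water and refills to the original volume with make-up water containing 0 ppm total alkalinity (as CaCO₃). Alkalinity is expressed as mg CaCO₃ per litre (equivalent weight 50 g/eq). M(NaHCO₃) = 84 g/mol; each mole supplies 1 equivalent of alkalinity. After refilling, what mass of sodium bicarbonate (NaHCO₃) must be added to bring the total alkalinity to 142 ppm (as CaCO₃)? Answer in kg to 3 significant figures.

Volume: 664 m³ = 664,000 L.
After draining 30% and refilling: 144 × 0.70 + 0 × 0.30 = 100.8 ppm.
Deficit to target: 142 − 100.8 = 41.2 mg/L.
As CaCO₃: 41.2 mg/L × 664,000 L = 27,360 g; ÷ 50 g/eq ÷ 1 = 547.1 mol NaHCO₃.
Mass: 547.1 × 84 = 45,960 g.

46.0 kg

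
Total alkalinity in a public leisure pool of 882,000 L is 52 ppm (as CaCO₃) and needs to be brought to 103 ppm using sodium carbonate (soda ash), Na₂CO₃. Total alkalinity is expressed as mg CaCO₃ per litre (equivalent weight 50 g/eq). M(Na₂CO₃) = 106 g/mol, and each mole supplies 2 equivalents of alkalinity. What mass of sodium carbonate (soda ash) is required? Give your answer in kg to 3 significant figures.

47.7 kg

Alkalinity to add: (103 − 52) = 51 mg/L as CaCO₃ × 882,000 L = 44,980 g as CaCO₃.
Equivalents: 44,980 g ÷ 50 g/eq = 899.6 eq.
Each mole of Na₂CO₃ supplies 2 eq, so 899.6 / 2 = 449.8 mol.
Mass: 449.8 mol × 106 g/mol = 47,680 g.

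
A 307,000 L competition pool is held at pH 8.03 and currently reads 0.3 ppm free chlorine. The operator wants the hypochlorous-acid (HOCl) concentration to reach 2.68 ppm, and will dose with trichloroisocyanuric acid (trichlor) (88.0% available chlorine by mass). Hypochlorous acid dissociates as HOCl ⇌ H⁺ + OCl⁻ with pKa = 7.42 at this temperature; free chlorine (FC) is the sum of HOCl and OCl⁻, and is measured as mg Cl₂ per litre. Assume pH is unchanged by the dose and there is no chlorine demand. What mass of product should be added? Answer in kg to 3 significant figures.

[OCl⁻]/[HOCl] = 10^(pH − pKa) = 10^(8.03 − 7.42) = 4.074; fraction as HOCl = 1/(1 + 4.074) = 0.1971.
Free chlorine required for 2.68 ppm HOCl: 2.68 / 0.1971 = 13.6 ppm.
FC to add: 13.6 − 0.3 = 13.3 mg/L as Cl₂.
Cl₂ equivalent: 13.3 mg/L × 307,000 L = 4082 g.
Product at 88.0% available Cl: 4082 / 0.88 = 4639 g.

4.64 kg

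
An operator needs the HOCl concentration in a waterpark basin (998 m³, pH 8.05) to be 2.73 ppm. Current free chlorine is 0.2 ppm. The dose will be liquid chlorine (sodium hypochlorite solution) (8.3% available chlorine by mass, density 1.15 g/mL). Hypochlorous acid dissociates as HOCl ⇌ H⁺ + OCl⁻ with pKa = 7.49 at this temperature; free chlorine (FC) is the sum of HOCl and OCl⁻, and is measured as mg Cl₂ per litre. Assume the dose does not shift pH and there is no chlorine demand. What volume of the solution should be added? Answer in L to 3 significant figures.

130 L

Volume: 998 m³ = 998,000 L.
[OCl⁻]/[HOCl] = 10^(pH − pKa) = 10^(8.05 − 7.49) = 3.631; fraction as HOCl = 1/(1 + 3.631) = 0.2159.
Free chlorine required for 2.73 ppm HOCl: 2.73 / 0.2159 = 12.64 ppm.
FC to add: 12.64 − 0.2 = 12.44 mg/L as Cl₂.
Cl₂ equivalent: 12.44 mg/L × 998,000 L = 12,420 g.
Product at 8.3% available Cl: 12,420 / 0.083 = 149,600 g.
Volume: 149,600 g ÷ 1.15 g/mL = 130,100 mL.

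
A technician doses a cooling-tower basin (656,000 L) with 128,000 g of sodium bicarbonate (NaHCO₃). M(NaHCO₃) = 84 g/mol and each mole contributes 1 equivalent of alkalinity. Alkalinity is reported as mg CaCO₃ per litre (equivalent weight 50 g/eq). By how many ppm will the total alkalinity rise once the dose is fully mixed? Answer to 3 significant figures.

Moles of NaHCO₃: 128,000 g ÷ 84 g/mol = 1524 mol → 1524 eq of alkalinity.
As CaCO₃: 1524 eq × 50 g/eq = 76,190 g.
Rise: 76,190 g / 656,000 L × 1000 = 116.1 mg/L.

116 ppm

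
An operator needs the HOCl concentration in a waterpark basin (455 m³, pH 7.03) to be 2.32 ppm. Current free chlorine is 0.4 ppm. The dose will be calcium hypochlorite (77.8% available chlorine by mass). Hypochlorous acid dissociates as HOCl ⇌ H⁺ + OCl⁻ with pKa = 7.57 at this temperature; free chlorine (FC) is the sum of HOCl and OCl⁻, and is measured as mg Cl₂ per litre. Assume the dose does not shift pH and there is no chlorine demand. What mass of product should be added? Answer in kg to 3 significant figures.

1.51 kg

Volume: 455 m³ = 455,000 L.
[OCl⁻]/[HOCl] = 10^(pH − pKa) = 10^(7.03 − 7.57) = 0.2884; fraction as HOCl = 1/(1 + 0.2884) = 0.7762.
Free chlorine required for 2.32 ppm HOCl: 2.32 / 0.7762 = 2.989 ppm.
FC to add: 2.989 − 0.4 = 2.589 mg/L as Cl₂.
Cl₂ equivalent: 2.589 mg/L × 455,000 L = 1178 g.
Product at 77.8% available Cl: 1178 / 0.778 = 1514 g.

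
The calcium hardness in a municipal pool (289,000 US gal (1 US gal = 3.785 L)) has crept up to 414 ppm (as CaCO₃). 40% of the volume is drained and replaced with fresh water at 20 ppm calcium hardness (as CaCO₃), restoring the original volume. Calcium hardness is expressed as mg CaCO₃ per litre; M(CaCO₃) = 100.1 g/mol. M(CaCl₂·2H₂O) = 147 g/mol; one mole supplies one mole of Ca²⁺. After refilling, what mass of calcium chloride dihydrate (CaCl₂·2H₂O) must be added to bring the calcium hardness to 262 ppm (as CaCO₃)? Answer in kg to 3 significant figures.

9.00 kg

Volume: 289,000 US gal × 3.785 L/gal = 1,093,865 L.
After draining 40% and refilling: 414 × 0.60 + 20 × 0.40 = 256.4 ppm.
Deficit to target: 262 − 256.4 = 5.6 mg/L.
As CaCO₃: 5.6 mg/L × 1,093,865 L = 6126 g; ÷ 100.1 = 61.2 mol Ca²⁺.
Mass: 61.2 × 147 = 8996 g.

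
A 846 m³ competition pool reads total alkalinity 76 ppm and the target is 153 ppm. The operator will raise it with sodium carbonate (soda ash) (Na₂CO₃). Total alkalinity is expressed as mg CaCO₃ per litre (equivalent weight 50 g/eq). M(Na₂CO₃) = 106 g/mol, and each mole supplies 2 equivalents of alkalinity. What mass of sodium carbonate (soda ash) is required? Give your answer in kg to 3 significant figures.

Volume: 846 m³ = 846,000 L.
Alkalinity to add: (153 − 76) = 77 mg/L as CaCO₃ × 846,000 L = 65,140 g as CaCO₃.
Equivalents: 65,140 g ÷ 50 g/eq = 1303 eq.
Each mole of Na₂CO₃ supplies 2 eq, so 1303 / 2 = 651.4 mol.
Mass: 651.4 mol × 106 g/mol = 69,050 g.

69.1 kg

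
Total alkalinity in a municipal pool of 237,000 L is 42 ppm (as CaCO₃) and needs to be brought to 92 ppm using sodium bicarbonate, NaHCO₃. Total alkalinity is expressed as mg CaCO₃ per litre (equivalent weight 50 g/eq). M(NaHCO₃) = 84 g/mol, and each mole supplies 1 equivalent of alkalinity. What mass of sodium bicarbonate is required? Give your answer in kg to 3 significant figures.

Alkalinity to add: (92 − 42) = 50 mg/L as CaCO₃ × 237,000 L = 11,850 g as CaCO₃.
Equivalents: 11,850 g ÷ 50 g/eq = 237 eq.
NaHCO₃ supplies 1 eq per mole → 237 mol.
Mass: 237 mol × 84 g/mol = 19,910 g.

19.9 kg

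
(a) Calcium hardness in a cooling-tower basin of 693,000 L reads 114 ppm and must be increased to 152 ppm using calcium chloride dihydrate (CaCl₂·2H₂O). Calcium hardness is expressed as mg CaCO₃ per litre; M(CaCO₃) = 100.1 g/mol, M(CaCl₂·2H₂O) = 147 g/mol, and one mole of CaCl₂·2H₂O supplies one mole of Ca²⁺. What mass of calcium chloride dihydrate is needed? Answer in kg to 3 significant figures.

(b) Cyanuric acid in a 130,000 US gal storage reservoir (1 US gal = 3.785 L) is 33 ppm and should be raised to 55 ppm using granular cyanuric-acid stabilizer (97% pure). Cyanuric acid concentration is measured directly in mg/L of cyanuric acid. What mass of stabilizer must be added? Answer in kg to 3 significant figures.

(a) 38.7 kg; (b) 11.2 kg

(a) Hardness to add: (152 − 114) = 38 mg/L as CaCO₃ × 693,000 L = 26,330 g as CaCO₃.
(a) Moles of Ca²⁺ (1 mol Ca²⁺ ≡ 1 mol CaCO₃): 26,330 / 100.1 g/mol = 263.1 mol.
(a) Mass of CaCl₂·2H₂O: 263.1 × 147 = 38,670 g.

(b) Volume: 130,000 US gal × 3.785 L/gal = 492,050 L.
(b) CYA to add: (55 − 33) = 22 mg/L × 492,050 L = 10,830 g cyanuric acid.
(b) At 97% purity: 10,830 / 0.97 = 11,160 g product.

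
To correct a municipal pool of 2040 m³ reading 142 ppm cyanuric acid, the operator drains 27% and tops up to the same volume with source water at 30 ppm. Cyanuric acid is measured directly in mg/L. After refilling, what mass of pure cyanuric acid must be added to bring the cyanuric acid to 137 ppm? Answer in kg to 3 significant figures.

51.5 kg

Volume: 2040 m³ = 2,040,000 L.
After draining 27% and refilling: 142 × 0.73 + 30 × 0.27 = 111.76 ppm.
Deficit to target: 137 − 111.76 = 25.24 mg/L.
Mass: 25.24 mg/L × 2,040,000 L = 51,490 g cyanuric acid.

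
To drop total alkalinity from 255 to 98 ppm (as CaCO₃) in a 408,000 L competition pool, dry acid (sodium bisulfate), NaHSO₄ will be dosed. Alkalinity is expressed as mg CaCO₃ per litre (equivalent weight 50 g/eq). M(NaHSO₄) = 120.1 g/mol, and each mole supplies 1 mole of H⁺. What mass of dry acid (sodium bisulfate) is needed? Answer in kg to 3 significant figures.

Alkalinity to neutralize: (255 − 98) = 157 mg/L as CaCO₃ × 408,000 L = 64,060 g as CaCO₃.
Equivalents of H⁺ required: 64,060 ÷ 50 g/eq = 1281 eq = 1281 mol NaHSO₄.
Mass of NaHSO₄: 1281 × 120.1 = 153,900 g.

154 kg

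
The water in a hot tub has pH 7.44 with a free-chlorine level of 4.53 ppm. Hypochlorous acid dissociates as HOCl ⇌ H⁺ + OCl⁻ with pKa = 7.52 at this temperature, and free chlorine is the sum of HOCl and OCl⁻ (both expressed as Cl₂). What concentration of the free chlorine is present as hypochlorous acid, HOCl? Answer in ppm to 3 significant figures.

2.47 ppm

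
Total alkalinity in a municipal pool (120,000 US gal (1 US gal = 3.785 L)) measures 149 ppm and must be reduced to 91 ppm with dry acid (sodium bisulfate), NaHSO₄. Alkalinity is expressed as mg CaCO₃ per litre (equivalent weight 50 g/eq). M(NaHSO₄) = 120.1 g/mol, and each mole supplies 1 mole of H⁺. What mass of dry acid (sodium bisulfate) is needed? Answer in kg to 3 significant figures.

Volume: 120,000 US gal × 3.785 L/gal = 454,200 L.
Alkalinity to neutralize: (149 − 91) = 58 mg/L as CaCO₃ × 454,200 L = 26,340 g as CaCO₃.
Equivalents of H⁺ required: 26,340 ÷ 50 g/eq = 526.9 eq = 526.9 mol NaHSO₄.
Mass of NaHSO₄: 526.9 × 120.1 = 63,280 g.

63.3 kg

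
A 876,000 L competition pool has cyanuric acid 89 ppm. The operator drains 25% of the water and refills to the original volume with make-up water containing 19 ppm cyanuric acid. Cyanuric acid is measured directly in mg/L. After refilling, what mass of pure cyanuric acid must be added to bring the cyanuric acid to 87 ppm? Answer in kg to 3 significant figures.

13.6 kg

After draining 25% and refilling: 89 × 0.75 + 19 × 0.25 = 71.5 ppm.
Deficit to target: 87 − 71.5 = 15.5 mg/L.
Mass: 15.5 mg/L × 876,000 L = 13,580 g cyanuric acid.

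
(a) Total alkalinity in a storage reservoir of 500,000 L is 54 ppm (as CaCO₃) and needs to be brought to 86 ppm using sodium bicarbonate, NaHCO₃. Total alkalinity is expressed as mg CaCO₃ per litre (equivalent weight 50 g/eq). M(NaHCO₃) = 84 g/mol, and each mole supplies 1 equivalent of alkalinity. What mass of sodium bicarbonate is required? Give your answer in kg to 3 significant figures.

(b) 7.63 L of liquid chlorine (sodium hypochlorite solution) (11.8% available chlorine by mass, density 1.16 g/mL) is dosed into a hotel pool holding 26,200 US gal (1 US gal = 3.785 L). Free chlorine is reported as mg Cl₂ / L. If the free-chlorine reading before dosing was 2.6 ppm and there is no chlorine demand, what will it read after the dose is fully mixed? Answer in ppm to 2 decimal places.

(a) 26.9 kg; (b) 13.13 ppm

(a) Alkalinity to add: (86 − 54) = 32 mg/L as CaCO₃ × 500,000 L = 16,000 g as CaCO₃.
(a) Equivalents: 16,000 g ÷ 50 g/eq = 320 eq.
(a) NaHCO₃ supplies 1 eq per mole → 320 mol.
(a) Mass: 320 mol × 84 g/mol = 26,880 g.

(b) Volume: 26,200 US gal × 3.785 L/gal = 99,167 L.
(b) Mass of solution: 7.63 L × 1000 mL/L × 1.16 g/mL = 8851 g.
(b) Available chlorine delivered: 8851 g × 0.118 = 1044 g as Cl₂.
(b) Concentration rise: 1044 g / 99,167 L = 10.53 mg/L = 10.53 ppm.
(b) Final FC: 2.6 + 10.53 = 13.13 ppm.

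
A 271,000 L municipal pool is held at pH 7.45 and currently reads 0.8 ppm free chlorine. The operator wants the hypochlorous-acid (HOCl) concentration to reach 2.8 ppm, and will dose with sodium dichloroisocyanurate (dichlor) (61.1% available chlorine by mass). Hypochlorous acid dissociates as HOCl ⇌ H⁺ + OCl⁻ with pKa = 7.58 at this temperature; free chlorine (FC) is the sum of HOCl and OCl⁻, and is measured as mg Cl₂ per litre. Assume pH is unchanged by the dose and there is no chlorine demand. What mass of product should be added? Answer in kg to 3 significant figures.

[OCl⁻]/[HOCl] = 10^(pH − pKa) = 10^(7.45 − 7.58) = 0.7413; fraction as HOCl = 1/(1 + 0.7413) = 0.5743.
Free chlorine required for 2.8 ppm HOCl: 2.8 / 0.5743 = 4.876 ppm.
FC to add: 4.876 − 0.8 = 4.076 mg/L as Cl₂.
Cl₂ equivalent: 4.076 mg/L × 271,000 L = 1105 g.
Product at 61.1% available Cl: 1105 / 0.611 = 1808 g.

1.81 kg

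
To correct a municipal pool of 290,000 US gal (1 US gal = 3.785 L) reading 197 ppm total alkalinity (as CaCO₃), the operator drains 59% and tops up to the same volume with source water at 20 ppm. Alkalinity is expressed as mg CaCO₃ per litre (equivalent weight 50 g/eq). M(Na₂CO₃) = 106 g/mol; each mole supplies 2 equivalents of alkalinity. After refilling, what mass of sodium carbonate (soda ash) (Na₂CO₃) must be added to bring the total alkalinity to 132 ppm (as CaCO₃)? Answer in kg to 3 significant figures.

45.9 kg

Volume: 290,000 US gal × 3.785 L/gal = 1,097,650 L.
After draining 59% and refilling: 197 × 0.41 + 20 × 0.59 = 92.57 ppm.
Deficit to target: 132 − 92.57 = 39.43 mg/L.
As CaCO₃: 39.43 mg/L × 1,097,650 L = 43,280 g; ÷ 50 g/eq ÷ 2 = 432.8 mol Na₂CO₃.
Mass: 432.8 × 106 = 45,880 g.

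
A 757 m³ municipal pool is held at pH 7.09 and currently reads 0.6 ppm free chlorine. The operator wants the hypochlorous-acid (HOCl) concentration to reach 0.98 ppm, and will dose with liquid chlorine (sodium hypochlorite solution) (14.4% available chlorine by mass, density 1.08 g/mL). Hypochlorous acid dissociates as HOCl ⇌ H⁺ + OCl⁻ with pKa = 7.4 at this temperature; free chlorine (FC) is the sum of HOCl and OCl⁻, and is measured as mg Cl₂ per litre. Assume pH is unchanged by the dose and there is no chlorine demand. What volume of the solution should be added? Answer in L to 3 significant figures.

Volume: 757 m³ = 757,000 L.
[OCl⁻]/[HOCl] = 10^(pH − pKa) = 10^(7.09 − 7.4) = 0.4898; fraction as HOCl = 1/(1 + 0.4898) = 0.6712.
Free chlorine required for 0.98 ppm HOCl: 0.98 / 0.6712 = 1.46 ppm.
FC to add: 1.46 − 0.6 = 0.86 mg/L as Cl₂.
Cl₂ equivalent: 0.86 mg/L × 757,000 L = 651 g.
Product at 14.4% available Cl: 651 / 0.144 = 4521 g.
Volume: 4521 g ÷ 1.08 g/mL = 4186 mL.

4.19 L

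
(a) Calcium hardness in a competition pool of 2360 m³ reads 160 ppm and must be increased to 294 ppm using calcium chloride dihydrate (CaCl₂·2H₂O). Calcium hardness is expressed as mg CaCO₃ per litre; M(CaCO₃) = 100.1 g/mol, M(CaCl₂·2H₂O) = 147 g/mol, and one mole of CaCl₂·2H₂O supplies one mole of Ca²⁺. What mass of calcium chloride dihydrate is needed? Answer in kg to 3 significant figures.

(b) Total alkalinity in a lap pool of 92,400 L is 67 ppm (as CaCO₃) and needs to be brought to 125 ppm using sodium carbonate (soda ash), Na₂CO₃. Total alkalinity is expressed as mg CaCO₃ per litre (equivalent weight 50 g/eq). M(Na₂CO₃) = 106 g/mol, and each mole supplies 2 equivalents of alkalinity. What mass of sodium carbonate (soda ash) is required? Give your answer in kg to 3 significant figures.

(a) 464 kg; (b) 5.68 kg

(a) Volume: 2360 m³ = 2,360,000 L.
(a) Hardness to add: (294 − 160) = 134 mg/L as CaCO₃ × 2,360,000 L = 316,200 g as CaCO₃.
(a) Moles of Ca²⁺ (1 mol Ca²⁺ ≡ 1 mol CaCO₃): 316,200 / 100.1 g/mol = 3159 mol.
(a) Mass of CaCl₂·2H₂O: 3159 × 147 = 464,400 g.

(b) Alkalinity to add: (125 − 67) = 58 mg/L as CaCO₃ × 92,400 L = 5359 g as CaCO₃.
(b) Equivalents: 5359 g ÷ 50 g/eq = 107.2 eq.
(b) Each mole of Na₂CO₃ supplies 2 eq, so 107.2 / 2 = 53.59 mol.
(b) Mass: 53.59 mol × 106 g/mol = 5681 g.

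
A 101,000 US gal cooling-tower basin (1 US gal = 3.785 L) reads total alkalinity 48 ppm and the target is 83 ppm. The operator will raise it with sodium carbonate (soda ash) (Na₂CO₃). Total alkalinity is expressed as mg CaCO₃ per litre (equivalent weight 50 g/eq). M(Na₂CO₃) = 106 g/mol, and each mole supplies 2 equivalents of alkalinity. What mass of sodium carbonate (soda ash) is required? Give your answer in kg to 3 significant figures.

14.2 kg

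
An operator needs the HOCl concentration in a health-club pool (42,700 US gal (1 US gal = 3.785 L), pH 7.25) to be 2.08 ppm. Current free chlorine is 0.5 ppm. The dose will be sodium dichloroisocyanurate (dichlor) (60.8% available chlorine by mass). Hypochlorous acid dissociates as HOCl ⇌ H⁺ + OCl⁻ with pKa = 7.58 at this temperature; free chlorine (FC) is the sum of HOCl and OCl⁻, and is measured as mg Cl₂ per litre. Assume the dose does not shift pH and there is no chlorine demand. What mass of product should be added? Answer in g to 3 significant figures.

679 g

Volume: 42,700 US gal × 3.785 L/gal = 161,620 L.
[OCl⁻]/[HOCl] = 10^(pH − pKa) = 10^(7.25 − 7.58) = 0.4677; fraction as HOCl = 1/(1 + 0.4677) = 0.6813.
Free chlorine required for 2.08 ppm HOCl: 2.08 / 0.6813 = 3.053 ppm.
FC to add: 3.053 − 0.5 = 2.553 mg/L as Cl₂.
Cl₂ equivalent: 2.553 mg/L × 161,620 L = 412.6 g.
Product at 60.8% available Cl: 412.6 / 0.608 = 678.6 g.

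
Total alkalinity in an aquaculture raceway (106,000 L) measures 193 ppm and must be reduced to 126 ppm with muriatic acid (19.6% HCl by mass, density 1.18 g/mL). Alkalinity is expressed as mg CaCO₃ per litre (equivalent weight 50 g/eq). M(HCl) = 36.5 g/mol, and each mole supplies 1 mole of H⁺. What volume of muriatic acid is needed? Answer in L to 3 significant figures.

Alkalinity to neutralize: (193 − 126) = 67 mg/L as CaCO₃ × 106,000 L = 7102 g as CaCO₃.
Equivalents of H⁺ required: 7102 ÷ 50 g/eq = 142 eq = 142 mol HCl.
Mass of HCl: 142 × 36.5 = 5184 g.
Mass of 19.6% solution: 5184 / 0.196 = 26,450 g.
Volume: 26,450 g ÷ 1.18 g/mL = 22,420 mL.

22.4 L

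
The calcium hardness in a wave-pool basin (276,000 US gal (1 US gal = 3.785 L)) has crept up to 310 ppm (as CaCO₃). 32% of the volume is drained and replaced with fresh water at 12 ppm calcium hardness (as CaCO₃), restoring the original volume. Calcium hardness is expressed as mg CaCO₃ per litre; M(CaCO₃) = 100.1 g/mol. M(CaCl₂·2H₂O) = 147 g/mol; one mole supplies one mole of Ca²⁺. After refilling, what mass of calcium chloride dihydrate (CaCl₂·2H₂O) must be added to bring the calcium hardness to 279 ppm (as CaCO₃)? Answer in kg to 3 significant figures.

98.7 kg

Volume: 276,000 US gal × 3.785 L/gal = 1,044,660 L.
After draining 32% and refilling: 310 × 0.68 + 12 × 0.32 = 214.64 ppm.
Deficit to target: 279 − 214.64 = 64.36 mg/L.
As CaCO₃: 64.36 mg/L × 1,044,660 L = 67,230 g; ÷ 100.1 = 671.7 mol Ca²⁺.
Mass: 671.7 × 147 = 98,740 g.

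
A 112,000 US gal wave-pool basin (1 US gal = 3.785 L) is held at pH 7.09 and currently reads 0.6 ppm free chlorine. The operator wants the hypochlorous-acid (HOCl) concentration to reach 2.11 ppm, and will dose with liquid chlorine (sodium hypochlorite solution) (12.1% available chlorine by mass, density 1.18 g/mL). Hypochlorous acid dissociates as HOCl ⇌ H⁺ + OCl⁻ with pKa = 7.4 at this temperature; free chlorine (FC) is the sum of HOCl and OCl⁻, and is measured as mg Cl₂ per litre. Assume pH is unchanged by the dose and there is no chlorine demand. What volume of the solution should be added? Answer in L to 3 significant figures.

7.55 L

Volume: 112,000 US gal × 3.785 L/gal = 423,920 L.
[OCl⁻]/[HOCl] = 10^(pH − pKa) = 10^(7.09 − 7.4) = 0.4898; fraction as HOCl = 1/(1 + 0.4898) = 0.6712.
Free chlorine required for 2.11 ppm HOCl: 2.11 / 0.6712 = 3.143 ppm.
FC to add: 3.143 − 0.6 = 2.543 mg/L as Cl₂.
Cl₂ equivalent: 2.543 mg/L × 423,920 L = 1078 g.
Product at 12.1% available Cl: 1078 / 0.121 = 8911 g.
Volume: 8911 g ÷ 1.18 g/mL = 7552 mL.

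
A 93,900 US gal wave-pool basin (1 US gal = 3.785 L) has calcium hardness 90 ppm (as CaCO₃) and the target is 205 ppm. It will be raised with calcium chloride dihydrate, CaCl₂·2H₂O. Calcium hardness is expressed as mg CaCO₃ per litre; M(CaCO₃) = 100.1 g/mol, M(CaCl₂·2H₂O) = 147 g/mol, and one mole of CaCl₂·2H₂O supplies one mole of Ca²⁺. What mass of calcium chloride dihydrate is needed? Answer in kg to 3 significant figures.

60.0 kg

Volume: 93,900 US gal × 3.785 L/gal = 355,412 L.
Hardness to add: (205 − 90) = 115 mg/L as CaCO₃ × 355,412 L = 40,870 g as CaCO₃.
Moles of Ca²⁺ (1 mol Ca²⁺ ≡ 1 mol CaCO₃): 40,870 / 100.1 g/mol = 408.3 mol.
Mass of CaCl₂·2H₂O: 408.3 × 147 = 60,020 g.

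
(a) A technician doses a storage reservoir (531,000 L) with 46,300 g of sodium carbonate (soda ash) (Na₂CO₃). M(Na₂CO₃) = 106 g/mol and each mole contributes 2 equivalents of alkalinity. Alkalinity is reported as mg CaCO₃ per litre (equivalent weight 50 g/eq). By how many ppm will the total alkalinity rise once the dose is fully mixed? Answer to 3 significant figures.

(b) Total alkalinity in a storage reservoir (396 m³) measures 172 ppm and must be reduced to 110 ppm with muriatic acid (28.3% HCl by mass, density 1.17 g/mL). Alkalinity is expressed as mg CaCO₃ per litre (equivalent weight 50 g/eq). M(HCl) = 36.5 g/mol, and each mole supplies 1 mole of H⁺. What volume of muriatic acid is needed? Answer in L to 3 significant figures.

(a) Moles of Na₂CO₃: 46,300 g ÷ 106 g/mol = 436.8 mol → 873.6 eq of alkalinity.
(a) As CaCO₃: 873.6 eq × 50 g/eq = 43,680 g.
(a) Rise: 43,680 g / 531,000 L × 1000 = 82.26 mg/L.

(b) Volume: 396 m³ = 396,000 L.
(b) Alkalinity to neutralize: (172 − 110) = 62 mg/L as CaCO₃ × 396,000 L = 24,550 g as CaCO₃.
(b) Equivalents of H⁺ required: 24,550 ÷ 50 g/eq = 491 eq = 491 mol HCl.
(b) Mass of HCl: 491 × 36.5 = 17,920 g.
(b) Mass of 28.3% solution: 17,920 / 0.283 = 63,330 g.
(b) Volume: 63,330 g ÷ 1.17 g/mL = 54,130 mL.

(a) 82.3 ppm; (b) 54.1 L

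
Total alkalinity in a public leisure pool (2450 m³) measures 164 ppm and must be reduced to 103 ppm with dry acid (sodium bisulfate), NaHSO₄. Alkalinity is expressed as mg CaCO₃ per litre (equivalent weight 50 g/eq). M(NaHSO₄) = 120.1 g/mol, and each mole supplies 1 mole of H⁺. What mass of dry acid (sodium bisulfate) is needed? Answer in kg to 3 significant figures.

359 kg

Volume: 2450 m³ = 2,450,000 L.
Alkalinity to neutralize: (164 − 103) = 61 mg/L as CaCO₃ × 2,450,000 L = 149,400 g as CaCO₃.
Equivalents of H⁺ required: 149,400 ÷ 50 g/eq = 2989 eq = 2989 mol NaHSO₄.
Mass of NaHSO₄: 2989 × 120.1 = 359,000 g.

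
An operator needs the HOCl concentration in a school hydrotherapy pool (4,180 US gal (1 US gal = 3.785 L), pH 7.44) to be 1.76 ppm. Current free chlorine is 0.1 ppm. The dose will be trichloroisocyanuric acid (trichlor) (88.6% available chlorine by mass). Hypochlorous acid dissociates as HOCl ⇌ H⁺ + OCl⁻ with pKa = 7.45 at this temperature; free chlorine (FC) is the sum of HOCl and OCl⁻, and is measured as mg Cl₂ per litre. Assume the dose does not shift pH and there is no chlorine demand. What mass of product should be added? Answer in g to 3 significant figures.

Volume: 4,180 US gal × 3.785 L/gal = 15,821 L.
[OCl⁻]/[HOCl] = 10^(pH − pKa) = 10^(7.44 − 7.45) = 0.9772; fraction as HOCl = 1/(1 + 0.9772) = 0.5058.
Free chlorine required for 1.76 ppm HOCl: 1.76 / 0.5058 = 3.48 ppm.
FC to add: 3.48 − 0.1 = 3.38 mg/L as Cl₂.
Cl₂ equivalent: 3.38 mg/L × 15,821 L = 53.48 g.
Product at 88.6% available Cl: 53.48 / 0.886 = 60.36 g.

60.4 g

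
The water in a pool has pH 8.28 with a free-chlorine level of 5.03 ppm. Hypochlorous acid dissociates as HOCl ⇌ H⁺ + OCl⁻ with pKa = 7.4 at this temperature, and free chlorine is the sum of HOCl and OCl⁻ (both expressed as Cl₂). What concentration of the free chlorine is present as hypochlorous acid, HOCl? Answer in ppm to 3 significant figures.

0.586 ppm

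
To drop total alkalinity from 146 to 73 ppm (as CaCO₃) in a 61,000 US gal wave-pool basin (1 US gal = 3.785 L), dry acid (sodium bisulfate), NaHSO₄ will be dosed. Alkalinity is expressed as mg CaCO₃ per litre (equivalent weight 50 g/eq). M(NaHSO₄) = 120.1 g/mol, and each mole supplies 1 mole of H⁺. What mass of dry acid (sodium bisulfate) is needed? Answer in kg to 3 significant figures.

Volume: 61,000 US gal × 3.785 L/gal = 230,885 L.
Alkalinity to neutralize: (146 − 73) = 73 mg/L as CaCO₃ × 230,885 L = 16,850 g as CaCO₃.
Equivalents of H⁺ required: 16,850 ÷ 50 g/eq = 337.1 eq = 337.1 mol NaHSO₄.
Mass of NaHSO₄: 337.1 × 120.1 = 40,480 g.

40.5 kg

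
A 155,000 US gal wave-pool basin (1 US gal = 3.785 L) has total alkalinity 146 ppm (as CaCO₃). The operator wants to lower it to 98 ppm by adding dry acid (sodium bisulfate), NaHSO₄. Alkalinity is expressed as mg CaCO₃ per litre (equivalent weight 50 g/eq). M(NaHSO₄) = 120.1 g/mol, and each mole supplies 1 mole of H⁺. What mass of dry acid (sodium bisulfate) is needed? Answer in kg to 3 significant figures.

Volume: 155,000 US gal × 3.785 L/gal = 586,675 L.
Alkalinity to neutralize: (146 − 98) = 48 mg/L as CaCO₃ × 586,675 L = 28,160 g as CaCO₃.
Equivalents of H⁺ required: 28,160 ÷ 50 g/eq = 563.2 eq = 563.2 mol NaHSO₄.
Mass of NaHSO₄: 563.2 × 120.1 = 67,640 g.

67.6 kg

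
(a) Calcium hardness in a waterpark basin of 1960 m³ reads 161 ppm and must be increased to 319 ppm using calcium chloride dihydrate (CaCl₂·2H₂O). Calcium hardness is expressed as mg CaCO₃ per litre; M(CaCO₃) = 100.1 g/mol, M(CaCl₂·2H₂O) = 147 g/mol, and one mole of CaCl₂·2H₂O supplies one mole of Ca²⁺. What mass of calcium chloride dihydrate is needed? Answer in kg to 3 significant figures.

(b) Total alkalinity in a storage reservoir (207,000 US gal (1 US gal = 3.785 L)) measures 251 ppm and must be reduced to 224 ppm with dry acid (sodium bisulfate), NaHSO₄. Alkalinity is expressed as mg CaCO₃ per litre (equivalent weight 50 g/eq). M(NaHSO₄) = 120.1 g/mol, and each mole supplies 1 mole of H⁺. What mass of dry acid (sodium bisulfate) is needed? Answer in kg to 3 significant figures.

(a) 455 kg; (b) 50.8 kg

(a) Volume: 1960 m³ = 1,960,000 L.
(a) Hardness to add: (319 − 161) = 158 mg/L as CaCO₃ × 1,960,000 L = 309,700 g as CaCO₃.
(a) Moles of Ca²⁺ (1 mol Ca²⁺ ≡ 1 mol CaCO₃): 309,700 / 100.1 g/mol = 3094 mol.
(a) Mass of CaCl₂·2H₂O: 3094 × 147 = 454,800 g.

(b) Volume: 207,000 US gal × 3.785 L/gal = 783,495 L.
(b) Alkalinity to neutralize: (251 − 224) = 27 mg/L as CaCO₃ × 783,495 L = 21,150 g as CaCO₃.
(b) Equivalents of H⁺ required: 21,150 ÷ 50 g/eq = 423.1 eq = 423.1 mol NaHSO₄.
(b) Mass of NaHSO₄: 423.1 × 120.1 = 50,810 g.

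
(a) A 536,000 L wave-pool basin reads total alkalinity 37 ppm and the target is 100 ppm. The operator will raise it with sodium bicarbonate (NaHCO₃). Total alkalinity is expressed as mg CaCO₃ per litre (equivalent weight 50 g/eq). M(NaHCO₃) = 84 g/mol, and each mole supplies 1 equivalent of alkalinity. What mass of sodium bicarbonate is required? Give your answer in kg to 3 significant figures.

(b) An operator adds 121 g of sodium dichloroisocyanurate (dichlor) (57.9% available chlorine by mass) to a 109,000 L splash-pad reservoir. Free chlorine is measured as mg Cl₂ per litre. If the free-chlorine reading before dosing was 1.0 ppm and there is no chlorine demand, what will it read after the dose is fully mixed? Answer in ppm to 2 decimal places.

(a) 56.7 kg; (b) 1.64 ppm

(a) Alkalinity to add: (100 − 37) = 63 mg/L as CaCO₃ × 536,000 L = 33,770 g as CaCO₃.
(a) Equivalents: 33,770 g ÷ 50 g/eq = 675.4 eq.
(a) NaHCO₃ supplies 1 eq per mole → 675.4 mol.
(a) Mass: 675.4 mol × 84 g/mol = 56,730 g.

(b) Available chlorine delivered: 121 g × 0.579 = 70.06 g as Cl₂.
(b) Concentration rise: 70.06 g / 109,000 L = 0.6427 mg/L = 0.64 ppm.
(b) Final FC: 1.0 + 0.64 = 1.64 ppm.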